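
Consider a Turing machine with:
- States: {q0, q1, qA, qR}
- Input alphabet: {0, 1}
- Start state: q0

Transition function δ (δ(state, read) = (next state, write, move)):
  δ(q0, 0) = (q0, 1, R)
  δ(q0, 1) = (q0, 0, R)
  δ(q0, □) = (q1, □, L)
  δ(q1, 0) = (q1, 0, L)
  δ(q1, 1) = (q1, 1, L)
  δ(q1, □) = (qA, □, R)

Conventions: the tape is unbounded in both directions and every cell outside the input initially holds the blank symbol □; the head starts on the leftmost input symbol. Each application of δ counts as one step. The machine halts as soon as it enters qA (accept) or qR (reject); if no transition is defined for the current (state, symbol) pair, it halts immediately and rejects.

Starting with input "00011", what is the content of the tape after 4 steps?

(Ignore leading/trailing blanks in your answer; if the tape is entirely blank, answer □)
Step 0: [q0]00011 (head at position 0)
Step 1: δ(q0, 0) = (q0, 1, R)  ⊢  1[q0]0011 (head at position 1)
Step 2: δ(q0, 0) = (q0, 1, R)  ⊢  11[q0]011 (head at position 2)
Step 3: δ(q0, 0) = (q0, 1, R)  ⊢  111[q0]11 (head at position 3)
Step 4: δ(q0, 1) = (q0, 0, R)  ⊢  1110[q0]1 (head at position 4)
Tape after 4 steps (ignoring surrounding blanks): 11101

Final answer: Tape: 11101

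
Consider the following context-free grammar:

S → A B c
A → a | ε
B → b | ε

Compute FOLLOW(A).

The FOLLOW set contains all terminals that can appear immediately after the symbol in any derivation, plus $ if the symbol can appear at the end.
A occurs in S → A B c followed by B c. Add FIRST(B) minus ε = {b}; B is nullable (B → ε), so what follows B can also follow A: the terminal c. FOLLOW(A) = {b, c}.

Final answer: {b, c}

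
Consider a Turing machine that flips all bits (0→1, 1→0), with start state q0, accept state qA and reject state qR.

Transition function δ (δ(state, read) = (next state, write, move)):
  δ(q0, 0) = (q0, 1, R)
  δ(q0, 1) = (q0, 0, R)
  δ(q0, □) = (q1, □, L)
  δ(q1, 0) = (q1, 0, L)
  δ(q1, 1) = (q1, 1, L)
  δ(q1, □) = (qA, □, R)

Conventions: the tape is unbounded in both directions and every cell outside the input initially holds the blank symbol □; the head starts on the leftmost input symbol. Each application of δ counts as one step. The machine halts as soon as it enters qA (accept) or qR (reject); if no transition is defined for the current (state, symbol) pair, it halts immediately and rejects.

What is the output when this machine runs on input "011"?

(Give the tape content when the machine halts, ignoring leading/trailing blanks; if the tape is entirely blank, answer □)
Step 0: [q0]011 (head at position 0)
Step 1: δ(q0, 0) = (q0, 1, R)  ⊢  1[q0]11 (head at position 1)
Step 2: δ(q0, 1) = (q0, 0, R)  ⊢  10[q0]1 (head at position 2)
Step 3: δ(q0, 1) = (q0, 0, R)  ⊢  100[q0]□ (head at position 3)
Step 4: δ(q0, □) = (q1, □, L)  ⊢  10[q1]0□ (head at position 2)
Step 5: δ(q1, 0) = (q1, 0, L)  ⊢  1[q1]00□ (head at position 1)
Step 6: δ(q1, 0) = (q1, 0, L)  ⊢  [q1]100□ (head at position 0)
Step 7: δ(q1, 1) = (q1, 1, L)  ⊢  [q1]□100□ (head at position -1)
Step 8: δ(q1, □) = (qA, □, R)  ⊢  □[qA]100□ (head at position 0)
The machine is in qA, so it halts and accepts.
Tape content when halted (ignoring surrounding blanks): 100

Final answer: Output: 100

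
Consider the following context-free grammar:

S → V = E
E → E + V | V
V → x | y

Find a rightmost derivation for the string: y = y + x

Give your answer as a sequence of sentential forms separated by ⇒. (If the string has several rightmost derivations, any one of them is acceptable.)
Start with S.
Step 1: the rightmost non-terminal is S; apply S → V = E:  V = E
Step 2: the rightmost non-terminal is E; apply E → E + V:  V = E + V
Step 3: the rightmost non-terminal is V; apply V → x:  V = E + x
Step 4: the rightmost non-terminal is E; apply E → V:  V = V + x
Step 5: the rightmost non-terminal is V; apply V → y:  V = y + x
Step 6: the rightmost non-terminal is V; apply V → y:  y = y + x

Final answer: S ⇒ V = E ⇒ V = E + V ⇒ V = E + x ⇒ V = V + x ⇒ V = y + x ⇒ y = y + x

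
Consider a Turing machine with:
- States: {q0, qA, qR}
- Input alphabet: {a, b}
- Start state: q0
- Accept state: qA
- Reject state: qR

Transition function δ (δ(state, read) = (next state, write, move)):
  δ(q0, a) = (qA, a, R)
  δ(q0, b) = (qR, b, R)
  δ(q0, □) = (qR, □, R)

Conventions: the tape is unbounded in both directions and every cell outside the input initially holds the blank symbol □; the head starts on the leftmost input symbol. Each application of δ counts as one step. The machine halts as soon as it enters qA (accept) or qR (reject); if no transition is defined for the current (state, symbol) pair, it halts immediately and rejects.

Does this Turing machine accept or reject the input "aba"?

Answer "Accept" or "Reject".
Step 0: [q0]aba (head at position 0)
Step 1: δ(q0, a) = (qA, a, R)  ⊢  a[qA]ba (head at position 1)
The machine is in qA, so it halts and accepts.

Final answer: Accept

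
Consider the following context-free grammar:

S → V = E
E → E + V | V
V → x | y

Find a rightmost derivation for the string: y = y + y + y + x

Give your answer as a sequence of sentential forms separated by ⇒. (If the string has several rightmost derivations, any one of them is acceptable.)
Start with S.
Step 1: the rightmost non-terminal is S; apply S → V = E:  V = E
Step 2: the rightmost non-terminal is E; apply E → E + V:  V = E + V
Step 3: the rightmost non-terminal is V; apply V → x:  V = E + x
Step 4: the rightmost non-terminal is E; apply E → E + V:  V = E + V + x
Step 5: the rightmost non-terminal is V; apply V → y:  V = E + y + x
Step 6: the rightmost non-terminal is E; apply E → E + V:  V = E + V + y + x
Step 7: the rightmost non-terminal is V; apply V → y:  V = E + y + y + x
Step 8: the rightmost non-terminal is E; apply E → V:  V = V + y + y + x
Step 9: the rightmost non-terminal is V; apply V → y:  V = y + y + y + x
Step 10: the rightmost non-terminal is V; apply V → y:  y = y + y + y + x

Final answer: S ⇒ V = E ⇒ V = E + V ⇒ V = E + x ⇒ V = E + V + x ⇒ V = E + y + x ⇒ V = E + V + y + x ⇒ V = E + y + y + x ⇒ V = V + y + y + x ⇒ V = y + y + y + x ⇒ y = y + y + y + x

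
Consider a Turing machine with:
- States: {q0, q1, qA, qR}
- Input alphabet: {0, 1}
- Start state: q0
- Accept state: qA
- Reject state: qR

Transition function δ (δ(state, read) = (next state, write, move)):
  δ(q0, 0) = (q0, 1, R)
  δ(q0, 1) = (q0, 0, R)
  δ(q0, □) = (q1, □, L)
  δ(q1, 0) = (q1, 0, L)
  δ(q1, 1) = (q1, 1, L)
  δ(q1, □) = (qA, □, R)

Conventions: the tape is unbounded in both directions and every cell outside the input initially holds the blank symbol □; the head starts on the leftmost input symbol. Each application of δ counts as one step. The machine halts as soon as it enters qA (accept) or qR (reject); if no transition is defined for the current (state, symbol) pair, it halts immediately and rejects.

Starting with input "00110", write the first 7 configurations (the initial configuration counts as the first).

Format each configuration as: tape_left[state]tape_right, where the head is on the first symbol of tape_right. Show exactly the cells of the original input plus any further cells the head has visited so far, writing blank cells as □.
Step 0: [q0]00110 (head at position 0)
Step 1: δ(q0, 0) = (q0, 1, R)  ⊢  1[q0]0110 (head at position 1)
Step 2: δ(q0, 0) = (q0, 1, R)  ⊢  11[q0]110 (head at position 2)
Step 3: δ(q0, 1) = (q0, 0, R)  ⊢  110[q0]10 (head at position 3)
Step 4: δ(q0, 1) = (q0, 0, R)  ⊢  1100[q0]0 (head at position 4)
Step 5: δ(q0, 0) = (q0, 1, R)  ⊢  11001[q0]□ (head at position 5)
Step 6: δ(q0, □) = (q1, □, L)  ⊢  1100[q1]1□ (head at position 4)

Final answer: [q0]00110 ⊢ 1[q0]0110 ⊢ 11[q0]110 ⊢ 110[q0]10 ⊢ 1100[q0]0 ⊢ 11001[q0]□ ⊢ 1100[q1]1□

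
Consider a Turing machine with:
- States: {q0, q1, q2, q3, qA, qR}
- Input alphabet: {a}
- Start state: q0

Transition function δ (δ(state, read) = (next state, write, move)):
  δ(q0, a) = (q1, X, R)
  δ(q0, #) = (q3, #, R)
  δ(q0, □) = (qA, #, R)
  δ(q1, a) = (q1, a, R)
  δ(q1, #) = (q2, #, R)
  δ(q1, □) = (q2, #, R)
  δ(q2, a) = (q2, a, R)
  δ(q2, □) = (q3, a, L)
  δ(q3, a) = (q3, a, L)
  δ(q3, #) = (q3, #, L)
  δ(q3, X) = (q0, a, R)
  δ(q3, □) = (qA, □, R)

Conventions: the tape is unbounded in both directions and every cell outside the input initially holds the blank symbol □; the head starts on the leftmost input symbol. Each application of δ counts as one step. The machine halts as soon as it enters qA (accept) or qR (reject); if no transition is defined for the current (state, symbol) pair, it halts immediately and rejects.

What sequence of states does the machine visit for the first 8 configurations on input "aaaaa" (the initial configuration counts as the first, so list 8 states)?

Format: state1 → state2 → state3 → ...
Step 0: [q0]aaaaa (head at position 0)
Step 1: δ(q0, a) = (q1, X, R)  ⊢  X[q1]aaaa (head at position 1)
Step 2: δ(q1, a) = (q1, a, R)  ⊢  Xa[q1]aaa (head at position 2)
Step 3: δ(q1, a) = (q1, a, R)  ⊢  Xaa[q1]aa (head at position 3)
Step 4: δ(q1, a) = (q1, a, R)  ⊢  Xaaa[q1]a (head at position 4)
Step 5: δ(q1, a) = (q1, a, R)  ⊢  Xaaaa[q1]□ (head at position 5)
Step 6: δ(q1, □) = (q2, #, R)  ⊢  Xaaaa#[q2]□ (head at position 6)
Step 7: δ(q2, □) = (q3, a, L)  ⊢  Xaaaa[q3]#a (head at position 5)
Reading off the states of these 8 configurations: q0 → q1 → q1 → q1 → q1 → q1 → q2 → q3

Final answer: q0 → q1 → q1 → q1 → q1 → q1 → q2 → q3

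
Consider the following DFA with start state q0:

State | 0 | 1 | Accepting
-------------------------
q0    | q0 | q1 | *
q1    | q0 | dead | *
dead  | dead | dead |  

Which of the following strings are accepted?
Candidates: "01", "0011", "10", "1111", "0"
"01": q0 → q0 → q1; q1 is accepting → accepted
"0011": q0 → q0 → q0 → q1 → dead; dead is not accepting → rejected
"10": q0 → q1 → q0; q0 is accepting → accepted
"1111": q0 → q1 → dead → dead → dead; dead is not accepting → rejected
"0": q0 → q0; q0 is accepting → accepted

Final answer: "01", "10", "0"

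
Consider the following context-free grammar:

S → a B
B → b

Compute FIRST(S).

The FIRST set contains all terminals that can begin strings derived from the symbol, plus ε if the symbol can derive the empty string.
S has the single production S → a B, whose right-hand side begins with the terminal a. So FIRST(S) = {a}.

Final answer: {a}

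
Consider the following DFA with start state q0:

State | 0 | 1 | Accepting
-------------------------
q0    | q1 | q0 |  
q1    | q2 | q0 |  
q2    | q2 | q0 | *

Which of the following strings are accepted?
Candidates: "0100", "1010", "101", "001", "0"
"0100": q0 → q1 → q0 → q1 → q2; q2 is accepting → accepted
"1010": q0 → q0 → q1 → q0 → q1; q1 is not accepting → rejected
"101": q0 → q0 → q1 → q0; q0 is not accepting → rejected
"001": q0 → q1 → q2 → q0; q0 is not accepting → rejected
"0": q0 → q1; q1 is not accepting → rejected

Final answer: "0100"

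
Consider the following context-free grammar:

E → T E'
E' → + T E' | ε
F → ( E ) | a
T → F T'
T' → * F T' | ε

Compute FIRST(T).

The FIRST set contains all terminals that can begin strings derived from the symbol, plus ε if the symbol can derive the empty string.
FIRST(F): F → ( E ) contributes '(' and F → a contributes 'a', so FIRST(F) = {(, a}. F is not nullable.
FIRST(T): T → F T' begins with F, and F is not nullable, so FIRST(T) = FIRST(F) = {(, a}.

Final answer: {(, a}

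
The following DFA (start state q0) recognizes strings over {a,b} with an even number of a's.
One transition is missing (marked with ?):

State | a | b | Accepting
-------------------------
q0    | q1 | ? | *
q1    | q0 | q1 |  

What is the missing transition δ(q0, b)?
q0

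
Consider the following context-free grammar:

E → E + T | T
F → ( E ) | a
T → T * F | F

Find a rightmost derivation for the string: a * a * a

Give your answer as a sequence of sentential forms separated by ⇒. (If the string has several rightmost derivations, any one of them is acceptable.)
Start with E.
Step 1: the rightmost non-terminal is E; apply E → T:  T
Step 2: the rightmost non-terminal is T; apply T → T * F:  T * F
Step 3: the rightmost non-terminal is F; apply F → a:  T * a
Step 4: the rightmost non-terminal is T; apply T → T * F:  T * F * a
Step 5: the rightmost non-terminal is F; apply F → a:  T * a * a
Step 6: the rightmost non-terminal is T; apply T → F:  F * a * a
Step 7: the rightmost non-terminal is F; apply F → a:  a * a * a

Final answer: E ⇒ T ⇒ T * F ⇒ T * a ⇒ T * F * a ⇒ T * a * a ⇒ F * a * a ⇒ a * a * a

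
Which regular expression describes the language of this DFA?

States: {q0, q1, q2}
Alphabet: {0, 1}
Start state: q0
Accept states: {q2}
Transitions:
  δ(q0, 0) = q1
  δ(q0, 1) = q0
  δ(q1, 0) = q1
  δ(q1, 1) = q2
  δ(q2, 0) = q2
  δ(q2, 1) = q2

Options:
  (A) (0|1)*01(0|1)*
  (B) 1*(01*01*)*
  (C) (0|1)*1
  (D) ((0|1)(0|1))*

Testing sample strings against the DFA:
  '1001' -> accepted
  '0010' -> accepted
  '10' -> rejected
  '001' -> accepted
Checking each option for a counterexample:
  (A) (0|1)*01(0|1)*: agrees with the DFA on all strings of length ≤ 4
  (B) 1*(01*01*)*: ε is rejected by the DFA but matches the regex → eliminated
  (C) (0|1)*1: '1' is rejected by the DFA but matches the regex → eliminated
  (D) ((0|1)(0|1))*: ε is rejected by the DFA but matches the regex → eliminated
Only (A) (0|1)*01(0|1)* is consistent with the DFA.

Final answer: (A) (0|1)*01(0|1)*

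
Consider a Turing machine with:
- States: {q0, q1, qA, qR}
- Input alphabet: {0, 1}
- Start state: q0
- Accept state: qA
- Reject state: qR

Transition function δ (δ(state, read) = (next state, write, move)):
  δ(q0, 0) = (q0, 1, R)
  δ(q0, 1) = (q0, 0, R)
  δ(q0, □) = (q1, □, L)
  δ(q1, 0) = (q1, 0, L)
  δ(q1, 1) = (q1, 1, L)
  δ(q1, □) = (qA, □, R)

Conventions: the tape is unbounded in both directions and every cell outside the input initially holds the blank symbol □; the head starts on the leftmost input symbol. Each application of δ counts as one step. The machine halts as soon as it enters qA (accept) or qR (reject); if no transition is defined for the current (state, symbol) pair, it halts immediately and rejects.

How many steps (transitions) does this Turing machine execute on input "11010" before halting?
Step 0: [q0]11010 (head at position 0)
Step 1: δ(q0, 1) = (q0, 0, R)  ⊢  0[q0]1010 (head at position 1)
Step 2: δ(q0, 1) = (q0, 0, R)  ⊢  00[q0]010 (head at position 2)
Step 3: δ(q0, 0) = (q0, 1, R)  ⊢  001[q0]10 (head at position 3)
Step 4: δ(q0, 1) = (q0, 0, R)  ⊢  0010[q0]0 (head at position 4)
Step 5: δ(q0, 0) = (q0, 1, R)  ⊢  00101[q0]□ (head at position 5)
Step 6: δ(q0, □) = (q1, □, L)  ⊢  0010[q1]1□ (head at position 4)
Step 7: δ(q1, 1) = (q1, 1, L)  ⊢  001[q1]01□ (head at position 3)
Step 8: δ(q1, 0) = (q1, 0, L)  ⊢  00[q1]101□ (head at position 2)
Step 9: δ(q1, 1) = (q1, 1, L)  ⊢  0[q1]0101□ (head at position 1)
Step 10: δ(q1, 0) = (q1, 0, L)  ⊢  [q1]00101□ (head at position 0)
Step 11: δ(q1, 0) = (q1, 0, L)  ⊢  [q1]□00101□ (head at position -1)
Step 12: δ(q1, □) = (qA, □, R)  ⊢  □[qA]00101□ (head at position 0)
The machine is in qA, so it halts and accepts.
Number of transitions executed: 12.

Final answer: 12 steps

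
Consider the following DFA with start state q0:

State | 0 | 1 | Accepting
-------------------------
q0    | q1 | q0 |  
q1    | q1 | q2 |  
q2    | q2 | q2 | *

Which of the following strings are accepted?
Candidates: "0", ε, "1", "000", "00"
"0": q0 → q1; q1 is not accepting → rejected
ε: q0; q0 is not accepting → rejected
"1": q0 → q0; q0 is not accepting → rejected
"000": q0 → q1 → q1 → q1; q1 is not accepting → rejected
"00": q0 → q1 → q1; q1 is not accepting → rejected

Final answer: None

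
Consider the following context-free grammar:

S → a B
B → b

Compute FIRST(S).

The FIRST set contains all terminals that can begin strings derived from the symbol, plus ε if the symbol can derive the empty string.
S has the single production S → a B, whose right-hand side begins with the terminal a. So FIRST(S) = {a}.

Final answer: {a}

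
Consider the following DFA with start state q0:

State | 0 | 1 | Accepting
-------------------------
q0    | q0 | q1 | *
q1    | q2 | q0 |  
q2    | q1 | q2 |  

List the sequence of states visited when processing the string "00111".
q0 → q0 → q0 → q1 → q0 → q1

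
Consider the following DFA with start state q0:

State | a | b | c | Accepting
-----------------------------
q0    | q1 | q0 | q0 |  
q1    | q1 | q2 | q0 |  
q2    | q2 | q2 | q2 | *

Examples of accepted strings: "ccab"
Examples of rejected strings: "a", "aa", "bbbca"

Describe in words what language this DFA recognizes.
strings over {a,b,c} containing 'ab' as substring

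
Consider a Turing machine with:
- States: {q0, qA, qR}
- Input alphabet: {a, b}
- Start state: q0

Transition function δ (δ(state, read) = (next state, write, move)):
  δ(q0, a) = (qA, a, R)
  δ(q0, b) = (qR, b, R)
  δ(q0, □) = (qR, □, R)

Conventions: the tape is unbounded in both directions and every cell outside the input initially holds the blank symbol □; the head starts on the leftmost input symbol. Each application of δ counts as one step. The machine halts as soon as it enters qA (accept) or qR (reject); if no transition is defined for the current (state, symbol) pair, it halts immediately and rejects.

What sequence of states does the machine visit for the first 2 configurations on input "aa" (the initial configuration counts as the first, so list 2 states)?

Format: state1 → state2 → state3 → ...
Step 0: [q0]aa (head at position 0)
Step 1: δ(q0, a) = (qA, a, R)  ⊢  a[qA]a (head at position 1)
Reading off the states of these 2 configurations: q0 → qA

Final answer: q0 → qA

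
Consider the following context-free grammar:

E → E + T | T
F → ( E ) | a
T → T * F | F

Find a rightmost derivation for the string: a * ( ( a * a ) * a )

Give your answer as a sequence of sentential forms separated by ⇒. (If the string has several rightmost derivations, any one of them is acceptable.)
Start with E.
Step 1: the rightmost non-terminal is E; apply E → T:  T
Step 2: the rightmost non-terminal is T; apply T → T * F:  T * F
Step 3: the rightmost non-terminal is F; apply F → ( E ):  T * ( E )
Step 4: the rightmost non-terminal is E; apply E → T:  T * ( T )
Step 5: the rightmost non-terminal is T; apply T → T * F:  T * ( T * F )
Step 6: the rightmost non-terminal is F; apply F → a:  T * ( T * a )
Step 7: the rightmost non-terminal is T; apply T → F:  T * ( F * a )
Step 8: the rightmost non-terminal is F; apply F → ( E ):  T * ( ( E ) * a )
Step 9: the rightmost non-terminal is E; apply E → T:  T * ( ( T ) * a )
Step 10: the rightmost non-terminal is T; apply T → T * F:  T * ( ( T * F ) * a )
Step 11: the rightmost non-terminal is F; apply F → a:  T * ( ( T * a ) * a )
Step 12: the rightmost non-terminal is T; apply T → F:  T * ( ( F * a ) * a )
Step 13: the rightmost non-terminal is F; apply F → a:  T * ( ( a * a ) * a )
Step 14: the rightmost non-terminal is T; apply T → F:  F * ( ( a * a ) * a )
Step 15: the rightmost non-terminal is F; apply F → a:  a * ( ( a * a ) * a )

Final answer: E ⇒ T ⇒ T * F ⇒ T * ( E ) ⇒ T * ( T ) ⇒ T * ( T * F ) ⇒ T * ( T * a ) ⇒ T * ( F * a ) ⇒ T * ( ( E ) * a ) ⇒ T * ( ( T ) * a ) ⇒ T * ( ( T * F ) * a ) ⇒ T * ( ( T * a ) * a ) ⇒ T * ( ( F * a ) * a ) ⇒ T * ( ( a * a ) * a ) ⇒ F * ( ( a * a ) * a ) ⇒ a * ( ( a * a ) * a )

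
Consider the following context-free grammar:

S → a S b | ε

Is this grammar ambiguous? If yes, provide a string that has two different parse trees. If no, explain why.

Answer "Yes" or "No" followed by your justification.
At every step exactly one production applies: if the remaining string to generate is non-empty it starts with a and ends with b, forcing S → a S b; if it is empty, S → ε is forced. Hence each string a^n b^n has exactly one derivation (S → a S b applied n times, then S → ε) and one parse tree.

Final answer: No - the grammar is unambiguous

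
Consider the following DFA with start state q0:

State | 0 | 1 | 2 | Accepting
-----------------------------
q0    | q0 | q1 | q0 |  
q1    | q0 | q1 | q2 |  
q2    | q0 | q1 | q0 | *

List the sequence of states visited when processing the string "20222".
q0 → q0 → q0 → q0 → q0 → q0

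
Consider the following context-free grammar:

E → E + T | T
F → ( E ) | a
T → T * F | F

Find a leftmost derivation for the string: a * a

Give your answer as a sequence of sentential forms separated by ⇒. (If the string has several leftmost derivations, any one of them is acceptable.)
Start with E.
Step 1: the leftmost non-terminal is E; apply E → T:  T
Step 2: the leftmost non-terminal is T; apply T → T * F:  T * F
Step 3: the leftmost non-terminal is T; apply T → F:  F * F
Step 4: the leftmost non-terminal is F; apply F → a:  a * F
Step 5: the leftmost non-terminal is F; apply F → a:  a * a

Final answer: E ⇒ T ⇒ T * F ⇒ F * F ⇒ a * F ⇒ a * a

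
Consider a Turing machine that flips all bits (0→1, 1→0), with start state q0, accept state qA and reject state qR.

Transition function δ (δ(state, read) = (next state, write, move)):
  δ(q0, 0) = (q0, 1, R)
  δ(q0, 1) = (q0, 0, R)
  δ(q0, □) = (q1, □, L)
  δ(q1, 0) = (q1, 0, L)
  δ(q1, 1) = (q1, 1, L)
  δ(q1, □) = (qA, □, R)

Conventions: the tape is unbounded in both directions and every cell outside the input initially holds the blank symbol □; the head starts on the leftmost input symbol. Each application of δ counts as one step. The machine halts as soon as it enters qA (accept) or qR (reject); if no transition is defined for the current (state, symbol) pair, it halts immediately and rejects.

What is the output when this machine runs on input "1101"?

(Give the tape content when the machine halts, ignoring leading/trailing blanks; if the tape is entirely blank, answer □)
Step 0: [q0]1101 (head at position 0)
Step 1: δ(q0, 1) = (q0, 0, R)  ⊢  0[q0]101 (head at position 1)
Step 2: δ(q0, 1) = (q0, 0, R)  ⊢  00[q0]01 (head at position 2)
Step 3: δ(q0, 0) = (q0, 1, R)  ⊢  001[q0]1 (head at position 3)
Step 4: δ(q0, 1) = (q0, 0, R)  ⊢  0010[q0]□ (head at position 4)
Step 5: δ(q0, □) = (q1, □, L)  ⊢  001[q1]0□ (head at position 3)
Step 6: δ(q1, 0) = (q1, 0, L)  ⊢  00[q1]10□ (head at position 2)
Step 7: δ(q1, 1) = (q1, 1, L)  ⊢  0[q1]010□ (head at position 1)
Step 8: δ(q1, 0) = (q1, 0, L)  ⊢  [q1]0010□ (head at position 0)
Step 9: δ(q1, 0) = (q1, 0, L)  ⊢  [q1]□0010□ (head at position -1)
Step 10: δ(q1, □) = (qA, □, R)  ⊢  □[qA]0010□ (head at position 0)
The machine is in qA, so it halts and accepts.
Tape content when halted (ignoring surrounding blanks): 0010

Final answer: Output: 0010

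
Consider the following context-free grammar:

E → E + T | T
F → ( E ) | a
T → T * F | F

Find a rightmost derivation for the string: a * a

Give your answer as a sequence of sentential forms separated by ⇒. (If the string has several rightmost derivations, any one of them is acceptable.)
Start with E.
Step 1: the rightmost non-terminal is E; apply E → T:  T
Step 2: the rightmost non-terminal is T; apply T → T * F:  T * F
Step 3: the rightmost non-terminal is F; apply F → a:  T * a
Step 4: the rightmost non-terminal is T; apply T → F:  F * a
Step 5: the rightmost non-terminal is F; apply F → a:  a * a

Final answer: E ⇒ T ⇒ T * F ⇒ T * a ⇒ F * a ⇒ a * a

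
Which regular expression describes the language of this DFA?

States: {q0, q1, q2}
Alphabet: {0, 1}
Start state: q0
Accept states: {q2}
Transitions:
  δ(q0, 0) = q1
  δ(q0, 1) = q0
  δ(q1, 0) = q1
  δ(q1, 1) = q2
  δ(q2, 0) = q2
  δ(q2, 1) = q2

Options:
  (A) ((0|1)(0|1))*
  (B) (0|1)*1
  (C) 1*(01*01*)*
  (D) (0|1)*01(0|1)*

Testing sample strings against the DFA:
  '00' -> rejected
  '000' -> rejected
  '1001' -> accepted
  '11' -> rejected
Checking each option for a counterexample:
  (A) ((0|1)(0|1))*: ε is rejected by the DFA but matches the regex → eliminated
  (B) (0|1)*1: '1' is rejected by the DFA but matches the regex → eliminated
  (C) 1*(01*01*)*: ε is rejected by the DFA but matches the regex → eliminated
  (D) (0|1)*01(0|1)*: agrees with the DFA on all strings of length ≤ 4
Only (D) (0|1)*01(0|1)* is consistent with the DFA.

Final answer: (D) (0|1)*01(0|1)*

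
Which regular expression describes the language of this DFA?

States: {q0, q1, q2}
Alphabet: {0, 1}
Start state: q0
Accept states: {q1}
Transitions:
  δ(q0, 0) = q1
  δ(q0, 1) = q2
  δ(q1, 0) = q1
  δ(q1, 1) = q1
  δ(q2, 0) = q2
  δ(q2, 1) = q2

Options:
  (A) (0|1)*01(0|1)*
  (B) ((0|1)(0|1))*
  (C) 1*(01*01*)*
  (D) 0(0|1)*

Testing sample strings against the DFA:
  '11000' -> rejected
  '010' -> accepted
  '11111' -> rejected
  '11' -> rejected
Checking each option for a counterexample:
  (A) (0|1)*01(0|1)*: '0' is accepted by the DFA but does not match the regex → eliminated
  (B) ((0|1)(0|1))*: ε is rejected by the DFA but matches the regex → eliminated
  (C) 1*(01*01*)*: ε is rejected by the DFA but matches the regex → eliminated
  (D) 0(0|1)*: agrees with the DFA on all strings of length ≤ 4
Only (D) 0(0|1)* is consistent with the DFA.

Final answer: (D) 0(0|1)*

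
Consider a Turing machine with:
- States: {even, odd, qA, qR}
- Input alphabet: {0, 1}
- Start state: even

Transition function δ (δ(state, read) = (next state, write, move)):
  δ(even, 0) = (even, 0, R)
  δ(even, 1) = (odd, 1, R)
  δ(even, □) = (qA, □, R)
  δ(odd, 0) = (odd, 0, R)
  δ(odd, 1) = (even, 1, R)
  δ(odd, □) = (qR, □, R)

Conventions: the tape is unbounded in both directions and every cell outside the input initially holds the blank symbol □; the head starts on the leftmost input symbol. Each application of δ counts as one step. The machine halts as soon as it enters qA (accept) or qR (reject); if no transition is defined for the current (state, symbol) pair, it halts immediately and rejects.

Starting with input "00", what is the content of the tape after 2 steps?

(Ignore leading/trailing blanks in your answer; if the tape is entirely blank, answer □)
Step 0: [even]00 (head at position 0)
Step 1: δ(even, 0) = (even, 0, R)  ⊢  0[even]0 (head at position 1)
Step 2: δ(even, 0) = (even, 0, R)  ⊢  00[even]□ (head at position 2)
Tape after 2 steps (ignoring surrounding blanks): 00

Final answer: Tape: 00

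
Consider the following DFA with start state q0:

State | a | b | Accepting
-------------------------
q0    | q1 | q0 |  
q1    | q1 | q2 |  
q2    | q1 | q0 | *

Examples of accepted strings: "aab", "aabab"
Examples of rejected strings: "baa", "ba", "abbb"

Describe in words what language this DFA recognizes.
strings over {a,b} ending with 'ab'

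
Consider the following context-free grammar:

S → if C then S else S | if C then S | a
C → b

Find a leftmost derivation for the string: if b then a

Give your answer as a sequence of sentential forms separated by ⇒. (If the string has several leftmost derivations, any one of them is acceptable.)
Start with S.
Step 1: the leftmost non-terminal is S; apply S → if C then S:  if C then S
Step 2: the leftmost non-terminal is C; apply C → b:  if b then S
Step 3: the leftmost non-terminal is S; apply S → a:  if b then a

Final answer: S ⇒ if C then S ⇒ if b then S ⇒ if b then a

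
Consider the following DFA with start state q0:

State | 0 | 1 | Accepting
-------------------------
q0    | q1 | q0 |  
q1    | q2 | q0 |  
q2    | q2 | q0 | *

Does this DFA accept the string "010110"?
Start in q0.
Read '0': q0 → q1
Read '1': q1 → q0
Read '0': q0 → q1
Read '1': q1 → q0
Read '1': q0 → q0
Read '0': q0 → q1
Final state q1 is not accepting, so the string is rejected.

Final answer: No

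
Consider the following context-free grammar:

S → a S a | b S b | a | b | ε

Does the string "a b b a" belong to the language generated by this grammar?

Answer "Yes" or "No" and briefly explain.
A derivation exists: S ⇒ a S a ⇒ a b S b a ⇒ a b b a (using S → a S a, S → b S b, then S → ε).

Final answer: Yes - a valid derivation exists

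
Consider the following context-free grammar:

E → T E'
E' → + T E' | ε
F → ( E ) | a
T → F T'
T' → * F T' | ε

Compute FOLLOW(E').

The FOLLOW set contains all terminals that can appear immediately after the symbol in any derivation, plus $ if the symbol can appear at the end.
Useful FIRST sets: FIRST(E') = {+, ε}, FIRST(T') = {*, ε} (both E' and T' are nullable).
FOLLOW(E): E is the start symbol → $; E appears in F → ( E ) followed by ')' → FOLLOW(E) = {), $}.
FOLLOW(E'): E' appears at the right end of E → T E' and of E' → + T E', so FOLLOW(E') ⊇ FOLLOW(E) (the second occurrence adds nothing new). FOLLOW(E') = {), $}.

Final answer: {$, )}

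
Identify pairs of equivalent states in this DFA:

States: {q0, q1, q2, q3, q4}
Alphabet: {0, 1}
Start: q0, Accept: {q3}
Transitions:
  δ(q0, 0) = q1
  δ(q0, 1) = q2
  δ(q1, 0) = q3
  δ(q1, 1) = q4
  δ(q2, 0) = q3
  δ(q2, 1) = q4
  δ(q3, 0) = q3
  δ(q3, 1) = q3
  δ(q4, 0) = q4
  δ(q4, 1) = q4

Using the table-filling algorithm:
Round 0 – mark pairs where exactly one state is accepting: (q0,q3), (q1,q3), (q2,q3), (q3,q4)
Round 1 – newly marked: (q0,q1) [on 0: q1 vs q3, already marked]; (q0,q2) [on 0: q1 vs q3, already marked]; (q1,q4) [on 0: q3 vs q4, already marked]; (q2,q4) [on 0: q3 vs q4, already marked]
Round 2 – newly marked: (q0,q4) [on 0: q1 vs q4, already marked]
No further pairs can be marked.
(q1, q2) unmarked: δ(q1,0)=q3, δ(q2,0)=q3; δ(q1,1)=q4, δ(q2,1)=q4 → equivalent
Equivalent pairs: (q1, q2)

Final answer: Equivalent pairs: (q1, q2)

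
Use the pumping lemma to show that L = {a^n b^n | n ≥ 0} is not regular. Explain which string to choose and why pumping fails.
Language: L = {a^n b^n | n ≥ 0} (equal numbers of a's followed by b's)
Step 1: Assume for contradiction that L is regular, with pumping length p.
Step 2: Choose s = a^p b^p. Then s ∈ L (it has p a's followed by p b's) and |s| ≥ p.
Step 3: Consider any decomposition s = xyz with |xy| ≤ p and |y| > 0. Since |xy| ≤ p and the first p symbols of s are all a's, y = a^k for some k with 1 ≤ k ≤ p.
Step 4: Pumping up (i = 2): xy²z = a^(p+k) b^p, which has more a's than b's, so xy²z ∉ L.
This contradicts the pumping lemma, so L is not regular.

Final answer: Choose s = a^p b^p. Since |xy| ≤ p, y = a^k with k ≥ 1. Then xy²z = a^(p+k) b^p ∉ L.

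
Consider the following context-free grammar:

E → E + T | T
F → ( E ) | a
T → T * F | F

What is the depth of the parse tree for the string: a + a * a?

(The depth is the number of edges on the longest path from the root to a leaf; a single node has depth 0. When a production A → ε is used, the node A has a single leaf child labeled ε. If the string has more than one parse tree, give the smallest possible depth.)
The grammar is unambiguous; the parse tree of a + a * a is:
E → E + T at the root (depth 0).
  Left E (depth 1) → T (2) → F (3) → a (4).
  Right T (depth 1) → T * F; that T (2) → F (3) → a (4); F (2) → a (3).
The longest root-to-leaf paths have 4 edges.
Depth = 4.

Final answer: 4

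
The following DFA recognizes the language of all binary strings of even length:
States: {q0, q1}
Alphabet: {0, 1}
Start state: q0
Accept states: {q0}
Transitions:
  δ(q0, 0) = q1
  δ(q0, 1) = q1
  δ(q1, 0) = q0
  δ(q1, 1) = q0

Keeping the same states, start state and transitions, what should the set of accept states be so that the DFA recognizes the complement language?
The DFA is complete (every state has a transition on every symbol), so the complement
is recognized by the same DFA with accepting and non-accepting states swapped.
Original accept states: {q0}
Complement accept states = All states - Original accept states
= {q0, q1} - {q0}
= {q1}
Complement language: strings of ODD length

Final answer: {q1}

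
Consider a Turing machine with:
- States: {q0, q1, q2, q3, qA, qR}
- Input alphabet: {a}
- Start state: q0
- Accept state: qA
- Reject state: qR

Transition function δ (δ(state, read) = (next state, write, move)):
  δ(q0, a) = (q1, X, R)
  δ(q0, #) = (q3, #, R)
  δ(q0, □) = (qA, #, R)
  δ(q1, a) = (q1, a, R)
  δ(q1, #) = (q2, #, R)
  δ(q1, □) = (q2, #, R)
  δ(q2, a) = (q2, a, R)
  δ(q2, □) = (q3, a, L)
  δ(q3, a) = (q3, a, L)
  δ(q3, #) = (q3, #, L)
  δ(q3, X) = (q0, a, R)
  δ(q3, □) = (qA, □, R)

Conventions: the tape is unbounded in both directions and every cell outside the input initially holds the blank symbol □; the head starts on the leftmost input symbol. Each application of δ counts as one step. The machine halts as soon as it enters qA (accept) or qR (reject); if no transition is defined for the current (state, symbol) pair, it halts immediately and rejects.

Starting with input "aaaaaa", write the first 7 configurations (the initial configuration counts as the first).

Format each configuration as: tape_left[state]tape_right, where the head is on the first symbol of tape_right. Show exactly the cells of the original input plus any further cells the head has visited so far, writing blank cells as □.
Step 0: [q0]aaaaaa (head at position 0)
Step 1: δ(q0, a) = (q1, X, R)  ⊢  X[q1]aaaaa (head at position 1)
Step 2: δ(q1, a) = (q1, a, R)  ⊢  Xa[q1]aaaa (head at position 2)
Step 3: δ(q1, a) = (q1, a, R)  ⊢  Xaa[q1]aaa (head at position 3)
Step 4: δ(q1, a) = (q1, a, R)  ⊢  Xaaa[q1]aa (head at position 4)
Step 5: δ(q1, a) = (q1, a, R)  ⊢  Xaaaa[q1]a (head at position 5)
Step 6: δ(q1, a) = (q1, a, R)  ⊢  Xaaaaa[q1]□ (head at position 6)

Final answer: [q0]aaaaaa ⊢ X[q1]aaaaa ⊢ Xa[q1]aaaa ⊢ Xaa[q1]aaa ⊢ Xaaa[q1]aa ⊢ Xaaaa[q1]a ⊢ Xaaaaa[q1]□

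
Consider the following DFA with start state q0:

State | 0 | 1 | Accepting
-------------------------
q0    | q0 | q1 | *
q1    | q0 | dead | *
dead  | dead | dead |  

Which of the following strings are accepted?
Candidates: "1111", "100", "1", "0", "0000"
"1111": q0 → q1 → dead → dead → dead; dead is not accepting → rejected
"100": q0 → q1 → q0 → q0; q0 is accepting → accepted
"1": q0 → q1; q1 is accepting → accepted
"0": q0 → q0; q0 is accepting → accepted
"0000": q0 → q0 → q0 → q0 → q0; q0 is accepting → accepted

Final answer: "100", "1", "0", "0000"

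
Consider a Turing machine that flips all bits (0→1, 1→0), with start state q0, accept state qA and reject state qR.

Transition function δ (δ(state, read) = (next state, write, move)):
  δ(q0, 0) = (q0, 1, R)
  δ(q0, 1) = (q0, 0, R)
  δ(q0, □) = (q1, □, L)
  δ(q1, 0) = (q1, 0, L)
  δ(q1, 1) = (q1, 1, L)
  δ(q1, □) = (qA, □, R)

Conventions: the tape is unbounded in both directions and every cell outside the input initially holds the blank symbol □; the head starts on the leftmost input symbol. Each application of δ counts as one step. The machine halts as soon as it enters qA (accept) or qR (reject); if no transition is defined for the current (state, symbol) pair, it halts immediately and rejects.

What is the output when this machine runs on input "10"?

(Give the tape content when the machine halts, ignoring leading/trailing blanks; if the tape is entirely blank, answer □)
Step 0: [q0]10 (head at position 0)
Step 1: δ(q0, 1) = (q0, 0, R)  ⊢  0[q0]0 (head at position 1)
Step 2: δ(q0, 0) = (q0, 1, R)  ⊢  01[q0]□ (head at position 2)
Step 3: δ(q0, □) = (q1, □, L)  ⊢  0[q1]1□ (head at position 1)
Step 4: δ(q1, 1) = (q1, 1, L)  ⊢  [q1]01□ (head at position 0)
Step 5: δ(q1, 0) = (q1, 0, L)  ⊢  [q1]□01□ (head at position -1)
Step 6: δ(q1, □) = (qA, □, R)  ⊢  □[qA]01□ (head at position 0)
The machine is in qA, so it halts and accepts.
Tape content when halted (ignoring surrounding blanks): 01

Final answer: Output: 01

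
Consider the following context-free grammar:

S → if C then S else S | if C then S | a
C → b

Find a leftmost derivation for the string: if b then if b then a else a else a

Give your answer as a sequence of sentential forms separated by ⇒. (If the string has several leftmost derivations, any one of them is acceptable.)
Start with S.
Step 1: the leftmost non-terminal is S; apply S → if C then S else S:  if C then S else S
Step 2: the leftmost non-terminal is C; apply C → b:  if b then S else S
Step 3: the leftmost non-terminal is S; apply S → if C then S else S:  if b then if C then S else S else S
Step 4: the leftmost non-terminal is C; apply C → b:  if b then if b then S else S else S
Step 5: the leftmost non-terminal is S; apply S → a:  if b then if b then a else S else S
Step 6: the leftmost non-terminal is S; apply S → a:  if b then if b then a else a else S
Step 7: the leftmost non-terminal is S; apply S → a:  if b then if b then a else a else a

Final answer: S ⇒ if C then S else S ⇒ if b then S else S ⇒ if b then if C then S else S else S ⇒ if b then if b then S else S else S ⇒ if b then if b then a else S else S ⇒ if b then if b then a else a else S ⇒ if b then if b then a else a else a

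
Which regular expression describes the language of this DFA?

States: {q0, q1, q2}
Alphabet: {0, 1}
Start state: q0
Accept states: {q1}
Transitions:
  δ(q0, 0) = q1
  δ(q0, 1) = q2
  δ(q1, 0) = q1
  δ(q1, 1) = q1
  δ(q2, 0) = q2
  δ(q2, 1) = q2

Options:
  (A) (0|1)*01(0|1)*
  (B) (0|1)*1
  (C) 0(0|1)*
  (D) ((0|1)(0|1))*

Testing sample strings against the DFA:
  '1010' -> rejected
  '0111' -> accepted
  '01' -> accepted
  '00' -> accepted
Checking each option for a counterexample:
  (A) (0|1)*01(0|1)*: '0' is accepted by the DFA but does not match the regex → eliminated
  (B) (0|1)*1: '0' is accepted by the DFA but does not match the regex → eliminated
  (C) 0(0|1)*: agrees with the DFA on all strings of length ≤ 4
  (D) ((0|1)(0|1))*: ε is rejected by the DFA but matches the regex → eliminated
Only (C) 0(0|1)* is consistent with the DFA.

Final answer: (C) 0(0|1)*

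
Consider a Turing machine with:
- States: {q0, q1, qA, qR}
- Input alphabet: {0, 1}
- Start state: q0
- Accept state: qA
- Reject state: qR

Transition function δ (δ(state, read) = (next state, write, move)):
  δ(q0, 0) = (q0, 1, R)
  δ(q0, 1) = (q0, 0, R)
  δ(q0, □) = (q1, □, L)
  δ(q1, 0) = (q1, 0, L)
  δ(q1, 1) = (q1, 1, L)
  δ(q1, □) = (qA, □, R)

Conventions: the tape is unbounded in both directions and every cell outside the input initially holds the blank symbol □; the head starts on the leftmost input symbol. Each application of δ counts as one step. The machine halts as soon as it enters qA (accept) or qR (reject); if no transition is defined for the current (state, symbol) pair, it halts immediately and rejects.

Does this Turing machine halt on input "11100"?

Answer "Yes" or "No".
Step 0: [q0]11100 (head at position 0)
Step 1: δ(q0, 1) = (q0, 0, R)  ⊢  0[q0]1100 (head at position 1)
Step 2: δ(q0, 1) = (q0, 0, R)  ⊢  00[q0]100 (head at position 2)
Step 3: δ(q0, 1) = (q0, 0, R)  ⊢  000[q0]00 (head at position 3)
Step 4: δ(q0, 0) = (q0, 1, R)  ⊢  0001[q0]0 (head at position 4)
Step 5: δ(q0, 0) = (q0, 1, R)  ⊢  00011[q0]□ (head at position 5)
Step 6: δ(q0, □) = (q1, □, L)  ⊢  0001[q1]1□ (head at position 4)
Step 7: δ(q1, 1) = (q1, 1, L)  ⊢  000[q1]11□ (head at position 3)
Step 8: δ(q1, 1) = (q1, 1, L)  ⊢  00[q1]011□ (head at position 2)
Step 9: δ(q1, 0) = (q1, 0, L)  ⊢  0[q1]0011□ (head at position 1)
Step 10: δ(q1, 0) = (q1, 0, L)  ⊢  [q1]00011□ (head at position 0)
Step 11: δ(q1, 0) = (q1, 0, L)  ⊢  [q1]□00011□ (head at position -1)
Step 12: δ(q1, □) = (qA, □, R)  ⊢  □[qA]00011□ (head at position 0)
The machine is in qA, so it halts and accepts.
It halts after 12 steps.

Final answer: Yes - halts after 12 steps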